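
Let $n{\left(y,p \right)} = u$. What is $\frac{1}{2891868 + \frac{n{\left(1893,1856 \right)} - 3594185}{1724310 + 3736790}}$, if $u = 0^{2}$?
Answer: $\frac{1092220}{3158555348123} \approx 3.458 \cdot 10^{-7}$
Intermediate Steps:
$u = 0$
$n{\left(y,p \right)} = 0$
$\frac{1}{2891868 + \frac{n{\left(1893,1856 \right)} - 3594185}{1724310 + 3736790}} = \frac{1}{2891868 + \frac{0 - 3594185}{1724310 + 3736790}} = \frac{1}{2891868 - \frac{3594185}{5461100}} = \frac{1}{2891868 - \frac{718837}{1092220}} = \frac{1}{\frac{3158555348123}{1092220}} = \frac{1092220}{3158555348123}$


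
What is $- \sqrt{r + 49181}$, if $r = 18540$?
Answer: $- \sqrt{67721} \approx -260.23$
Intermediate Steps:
$- \sqrt{r + 49181} = - \sqrt{18540 + 49181} = - \sqrt{67721}$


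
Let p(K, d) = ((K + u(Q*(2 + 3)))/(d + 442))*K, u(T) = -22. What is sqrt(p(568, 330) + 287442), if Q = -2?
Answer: sqrt(10721890734)/193 ≈ 536.51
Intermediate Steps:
p(K, d) = K*(-22 + K)/(442 + d) (p(K, d) = ((K - 22)/(d + 442))*K = ((-22 + K)/(442 + d))*K = K*(-22 + K)/(442 + d))
sqrt(p(568, 330) + 287442) = sqrt(568*(-22 + 568)/(442 + 330) + 287442) = sqrt(568*546/772 + 287442) = sqrt(568*(1/772)*546 + 287442) = sqrt(77532/193 + 287442) = sqrt(55553838/193) = sqrt(10721890734)/193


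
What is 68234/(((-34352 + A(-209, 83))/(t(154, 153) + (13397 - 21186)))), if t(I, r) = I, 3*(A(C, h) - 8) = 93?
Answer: 520966590/34313 ≈ 15183.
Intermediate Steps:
A(C, h) = 39 (A(C, h) = 8 + (⅓)*93 = 8 + 31 = 39)
68234/(((-34352 + A(-209, 83))/(t(154, 153) + (13397 - 21186)))) = 68234/(((-34352 + 39)/(154 + (13397 - 21186)))) = 68234/((-34313/(154 - 7789))) = 68234/((-34313/(-7635))) = 68234/((-34313*(-1/7635))) = 68234/(34313/7635) = 68234*(7635/34313) = 520966590/34313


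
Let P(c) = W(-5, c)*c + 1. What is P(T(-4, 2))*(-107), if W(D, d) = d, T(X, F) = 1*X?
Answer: -1819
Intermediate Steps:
T(X, F) = X
P(c) = 1 + c² (P(c) = c*c + 1 = c² + 1 = 1 + c²)
P(T(-4, 2))*(-107) = (1 + (-4)²)*(-107) = (1 + 16)*(-107) = 17*(-107) = -1819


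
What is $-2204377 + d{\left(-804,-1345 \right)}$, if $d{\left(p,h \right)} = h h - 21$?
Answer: $-395373$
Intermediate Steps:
$d{\left(p,h \right)} = -21 + h^{2}$ ($d{\left(p,h \right)} = h^{2} - 21 = -21 + h^{2}$)
$-2204377 + d{\left(-804,-1345 \right)} = -2204377 - \left(21 - \left(-1345\right)^{2}\right) = -2204377 + \left(-21 + 1809025\right) = -2204377 + 1809004 = -395373$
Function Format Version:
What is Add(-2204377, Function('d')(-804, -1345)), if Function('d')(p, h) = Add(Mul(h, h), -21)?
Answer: -395373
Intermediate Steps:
Function('d')(p, h) = Add(-21, Pow(h, 2)) (Function('d')(p, h) = Add(Pow(h, 2), -21) = Add(-21, Pow(h, 2)))
Add(-2204377, Function('d')(-804, -1345)) = Add(-2204377, Add(-21, Pow(-1345, 2))) = Add(-2204377, Add(-21, 1809025)) = Add(-2204377, 1809004) = -395373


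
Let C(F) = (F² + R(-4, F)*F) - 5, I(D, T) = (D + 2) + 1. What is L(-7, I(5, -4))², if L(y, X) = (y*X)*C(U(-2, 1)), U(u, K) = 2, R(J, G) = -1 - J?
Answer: 78400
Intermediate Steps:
I(D, T) = 3 + D (I(D, T) = (2 + D) + 1 = 3 + D)
C(F) = -5 + F² + 3*F (C(F) = (F² + (-1 - 1*(-4))*F) - 5 = (F² + (-1 + 4)*F) - 5 = (F² + 3*F) - 5 = -5 + F² + 3*F)
L(y, X) = 5*X*y (L(y, X) = (y*X)*(-5 + 2² + 3*2) = (X*y)*(-5 + 4 + 6) = (X*y)*5 = 5*X*y)
L(-7, I(5, -4))² = (5*(3 + 5)*(-7))² = (5*8*(-7))² = (-280)² = 78400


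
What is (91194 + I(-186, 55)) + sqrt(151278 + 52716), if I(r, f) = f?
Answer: 91249 + 3*sqrt(22666) ≈ 91701.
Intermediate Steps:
(91194 + I(-186, 55)) + sqrt(151278 + 52716) = (91194 + 55) + sqrt(151278 + 52716) = 91249 + sqrt(203994) = 91249 + 3*sqrt(22666)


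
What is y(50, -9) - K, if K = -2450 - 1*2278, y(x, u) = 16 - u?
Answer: 4753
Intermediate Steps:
K = -4728 (K = -2450 - 2278 = -4728)
y(50, -9) - K = (16 - 1*(-9)) - 1*(-4728) = (16 + 9) + 4728 = 25 + 4728 = 4753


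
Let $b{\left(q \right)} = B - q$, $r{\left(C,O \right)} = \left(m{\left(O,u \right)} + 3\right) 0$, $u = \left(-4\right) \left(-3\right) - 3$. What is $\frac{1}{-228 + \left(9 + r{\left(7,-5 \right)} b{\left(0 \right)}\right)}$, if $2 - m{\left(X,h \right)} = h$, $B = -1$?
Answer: $- \frac{1}{219} \approx -0.0045662$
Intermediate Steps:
$u = 9$ ($u = 12 - 3 = 9$)
$m{\left(X,h \right)} = 2 - h$
$r{\left(C,O \right)} = 0$ ($r{\left(C,O \right)} = \left(\left(2 - 9\right) + 3\right) 0 = \left(-7 + 3\right) 0 = \left(-4\right) 0 = 0$)
$b{\left(q \right)} = -1 - q$
$\frac{1}{-228 + \left(9 + r{\left(7,-5 \right)} b{\left(0 \right)}\right)} = \frac{1}{-228 + \left(9 + 0 \left(-1 - 0\right)\right)} = \frac{1}{-228 + \left(9 + 0 \left(-1 + 0\right)\right)} = \frac{1}{-228 + \left(9 + 0 \left(-1\right)\right)} = \frac{1}{-228 + \left(9 + 0\right)} = \frac{1}{-228 + 9} = \frac{1}{-219} = - \frac{1}{219}$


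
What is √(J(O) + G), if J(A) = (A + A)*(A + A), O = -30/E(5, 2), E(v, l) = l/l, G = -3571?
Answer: √29 ≈ 5.3852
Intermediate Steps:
E(v, l) = 1
O = -30 (O = -30/1 = -30*1 = -30)
J(A) = 4*A² (J(A) = (2*A)*(2*A) = 4*A²)
√(J(O) + G) = √(4*(-30)² - 3571) = √(4*900 - 3571) = √(3600 - 3571) = √29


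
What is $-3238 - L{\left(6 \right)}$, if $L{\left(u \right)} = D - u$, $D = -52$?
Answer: $-3180$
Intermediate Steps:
$L{\left(u \right)} = -52 - u$
$-3238 - L{\left(6 \right)} = -3238 - \left(-52 - 6\right) = -3238 - -58 = -3238 + 58 = -3180$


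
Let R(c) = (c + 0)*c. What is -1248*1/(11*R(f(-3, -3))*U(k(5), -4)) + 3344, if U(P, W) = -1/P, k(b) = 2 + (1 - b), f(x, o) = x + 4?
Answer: 34288/11 ≈ 3117.1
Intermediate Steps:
f(x, o) = 4 + x
R(c) = c² (R(c) = c*c = c²)
k(b) = 3 - b
-1248*1/(11*R(f(-3, -3))*U(k(5), -4)) + 3344 = -1248*2/(11*(4 - 3)²) + 3344 = -1248/((-1/(3 - 5)*11)*1²) + 3344 = -1248/((-1/(-2)*11)*1) + 3344 = -1248/((-1*(-½)*11)*1) + 3344 = -1248/(((½)*11)*1) + 3344 = -1248/((11/2)*1) + 3344 = -1248/11/2 + 3344 = -1248*2/11 + 3344 = -2496/11 + 3344 = 34288/11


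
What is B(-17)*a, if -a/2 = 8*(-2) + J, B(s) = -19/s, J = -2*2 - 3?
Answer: 874/17 ≈ 51.412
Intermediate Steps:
J = -7 (J = -4 - 3 = -7)
a = 46 (a = -2*(8*(-2) - 7) = -2*(-16 - 7) = -2*(-23) = 46)
B(-17)*a = -19/(-17)*46 = -19*(-1/17)*46 = (19/17)*46 = 874/17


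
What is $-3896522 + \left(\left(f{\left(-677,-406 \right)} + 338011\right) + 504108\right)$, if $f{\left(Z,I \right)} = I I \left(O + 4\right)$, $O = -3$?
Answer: $-2889567$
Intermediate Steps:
$f{\left(Z,I \right)} = I^{2}$ ($f{\left(Z,I \right)} = I I \left(-3 + 4\right) = I I 1 = I I = I^{2}$)
$-3896522 + \left(\left(f{\left(-677,-406 \right)} + 338011\right) + 504108\right) = -3896522 + \left(\left(\left(-406\right)^{2} + 338011\right) + 504108\right) = -3896522 + \left(\left(164836 + 338011\right) + 504108\right) = -3896522 + \left(502847 + 504108\right) = -3896522 + 1006955 = -2889567$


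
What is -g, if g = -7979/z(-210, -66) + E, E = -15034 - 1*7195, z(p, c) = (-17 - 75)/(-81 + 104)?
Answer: 80937/4 ≈ 20234.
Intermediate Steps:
z(p, c) = -4 (z(p, c) = -92/23 = -92*1/23 = -4)
E = -22229 (E = -15034 - 7195 = -22229)
g = -80937/4 (g = -7979/(-4) - 22229 = -7979*(-¼) - 22229 = 7979/4 - 22229 = -80937/4 ≈ -20234.)
-g = -1*(-80937/4) = 80937/4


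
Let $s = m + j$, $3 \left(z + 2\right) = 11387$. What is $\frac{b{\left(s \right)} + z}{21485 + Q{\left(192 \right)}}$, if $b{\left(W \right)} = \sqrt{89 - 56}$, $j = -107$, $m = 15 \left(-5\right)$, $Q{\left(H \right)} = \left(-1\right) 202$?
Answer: $\frac{11381}{63849} + \frac{\sqrt{33}}{21283} \approx 0.17852$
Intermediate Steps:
$Q{\left(H \right)} = -202$
$m = -75$
$z = \frac{11381}{3}$ ($z = -2 + \frac{1}{3} \cdot 11387 = -2 + \frac{11387}{3} = \frac{11381}{3} \approx 3793.7$)
$s = -182$ ($s = -75 - 107 = -182$)
$b{\left(W \right)} = \sqrt{33}$
$\frac{b{\left(s \right)} + z}{21485 + Q{\left(192 \right)}} = \frac{\sqrt{33} + \frac{11381}{3}}{21485 - 202} = \frac{\frac{11381}{3} + \sqrt{33}}{21283} = \left(\frac{11381}{3} + \sqrt{33}\right) \frac{1}{21283} = \frac{11381}{63849} + \frac{\sqrt{33}}{21283}$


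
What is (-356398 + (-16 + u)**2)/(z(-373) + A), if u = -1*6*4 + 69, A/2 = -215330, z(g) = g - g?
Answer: 355557/430660 ≈ 0.82561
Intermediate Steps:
z(g) = 0
A = -430660 (A = 2*(-215330) = -430660)
u = 45 (u = -6*4 + 69 = -24 + 69 = 45)
(-356398 + (-16 + u)**2)/(z(-373) + A) = (-356398 + (-16 + 45)**2)/(0 - 430660) = (-356398 + 29**2)/(-430660) = (-356398 + 841)*(-1/430660) = -355557*(-1/430660) = 355557/430660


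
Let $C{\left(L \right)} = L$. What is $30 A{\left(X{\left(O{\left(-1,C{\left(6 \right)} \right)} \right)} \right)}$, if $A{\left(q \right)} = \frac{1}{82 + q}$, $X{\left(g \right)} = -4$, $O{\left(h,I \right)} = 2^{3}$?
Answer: $\frac{5}{13} \approx 0.38462$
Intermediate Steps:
$O{\left(h,I \right)} = 8$
$30 A{\left(X{\left(O{\left(-1,C{\left(6 \right)} \right)} \right)} \right)} = \frac{30}{82 - 4} = \frac{30}{78} = 30 \cdot \frac{1}{78} = \frac{5}{13}$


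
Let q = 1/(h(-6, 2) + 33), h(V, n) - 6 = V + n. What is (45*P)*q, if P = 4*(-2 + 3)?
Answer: 36/7 ≈ 5.1429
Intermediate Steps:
h(V, n) = 6 + V + n (h(V, n) = 6 + (V + n) = 6 + V + n)
P = 4 (P = 4*1 = 4)
q = 1/35 (q = 1/((6 - 6 + 2) + 33) = 1/(2 + 33) = 1/35 ≈ 0.028571)
(45*P)*q = (45*4)*(1/35) = 180*(1/35) = 36/7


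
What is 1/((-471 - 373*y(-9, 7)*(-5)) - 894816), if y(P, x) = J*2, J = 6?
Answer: -1/872907 ≈ -1.1456e-6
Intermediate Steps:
y(P, x) = 12 (y(P, x) = 6*2 = 12)
1/((-471 - 373*y(-9, 7)*(-5)) - 894816) = 1/((-471 - 4476*(-5)) - 894816) = 1/((-471 - 373*(-60)) - 894816) = 1/((-471 + 22380) - 894816) = 1/(21909 - 894816) = 1/(-872907) = -1/872907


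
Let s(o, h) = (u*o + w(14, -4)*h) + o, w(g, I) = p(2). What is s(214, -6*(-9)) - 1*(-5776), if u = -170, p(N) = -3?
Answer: -30552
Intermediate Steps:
w(g, I) = -3
s(o, h) = -169*o - 3*h (s(o, h) = (-170*o - 3*h) + o = -169*o - 3*h)
s(214, -6*(-9)) - 1*(-5776) = (-169*214 - (-18)*(-9)) - 1*(-5776) = (-36166 - 3*54) + 5776 = (-36166 - 162) + 5776 = -36328 + 5776 = -30552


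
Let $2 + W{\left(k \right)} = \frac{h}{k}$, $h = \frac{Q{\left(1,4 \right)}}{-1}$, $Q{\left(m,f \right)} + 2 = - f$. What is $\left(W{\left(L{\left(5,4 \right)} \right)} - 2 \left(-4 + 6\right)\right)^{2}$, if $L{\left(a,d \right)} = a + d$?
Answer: $\frac{256}{9} \approx 28.444$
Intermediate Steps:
$Q{\left(m,f \right)} = -2 - f$
$h = 6$ ($h = \frac{-2 - 4}{-1} = \left(-2 - 4\right) \left(-1\right) = \left(-6\right) \left(-1\right) = 6$)
$W{\left(k \right)} = -2 + \frac{6}{k}$
$\left(W{\left(L{\left(5,4 \right)} \right)} - 2 \left(-4 + 6\right)\right)^{2} = \left(\left(-2 + \frac{6}{5 + 4}\right) - 2 \left(-4 + 6\right)\right)^{2} = \left(\left(-2 + \frac{6}{9}\right) - 4\right)^{2} = \left(\left(-2 + 6 \cdot \frac{1}{9}\right) - 4\right)^{2} = \left(\left(-2 + \frac{2}{3}\right) - 4\right)^{2} = \left(- \frac{4}{3} - 4\right)^{2} = \left(- \frac{16}{3}\right)^{2} = \frac{256}{9}$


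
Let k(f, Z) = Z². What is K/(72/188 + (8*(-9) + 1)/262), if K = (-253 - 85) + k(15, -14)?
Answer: -1748588/1379 ≈ -1268.0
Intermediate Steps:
K = -142 (K = (-253 - 85) + (-14)² = -338 + 196 = -142)
K/(72/188 + (8*(-9) + 1)/262) = -142/(72/188 + (8*(-9) + 1)/262) = -142/(72*(1/188) + (-72 + 1)*(1/262)) = -142/(18/47 - 71*1/262) = -142/(18/47 - 71/262) = -142/1379/12314 = -142*12314/1379 = -1748588/1379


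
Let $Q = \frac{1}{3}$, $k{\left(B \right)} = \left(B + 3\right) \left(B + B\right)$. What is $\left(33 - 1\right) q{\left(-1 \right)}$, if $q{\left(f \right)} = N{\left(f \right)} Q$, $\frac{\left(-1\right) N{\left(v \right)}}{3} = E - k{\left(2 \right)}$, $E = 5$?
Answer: $480$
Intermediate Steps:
$k{\left(B \right)} = 2 B \left(3 + B\right)$ ($k{\left(B \right)} = \left(3 + B\right) 2 B = 2 B \left(3 + B\right)$)
$Q = \frac{1}{3} \approx 0.33333$
$N{\left(v \right)} = 45$ ($N{\left(v \right)} = - 3 \left(5 - 2 \cdot 2 \left(3 + 2\right)\right) = - 3 \left(5 - 2 \cdot 2 \cdot 5\right) = - 3 \left(5 - 20\right) = \left(-3\right) \left(-15\right) = 45$)
$q{\left(f \right)} = 15$ ($q{\left(f \right)} = 45 \cdot \frac{1}{3} = 15$)
$\left(33 - 1\right) q{\left(-1 \right)} = \left(33 - 1\right) 15 = 32 \cdot 15 = 480$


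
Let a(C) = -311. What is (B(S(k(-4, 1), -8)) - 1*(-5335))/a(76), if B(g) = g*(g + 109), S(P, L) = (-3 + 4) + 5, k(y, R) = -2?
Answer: -6025/311 ≈ -19.373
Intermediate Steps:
S(P, L) = 6 (S(P, L) = 1 + 5 = 6)
B(g) = g*(109 + g)
(B(S(k(-4, 1), -8)) - 1*(-5335))/a(76) = (6*(109 + 6) - 1*(-5335))/(-311) = (6*115 + 5335)*(-1/311) = (690 + 5335)*(-1/311) = 6025*(-1/311) = -6025/311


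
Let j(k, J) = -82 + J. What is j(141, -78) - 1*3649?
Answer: -3809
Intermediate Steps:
j(141, -78) - 1*3649 = (-82 - 78) - 1*3649 = -160 - 3649 = -3809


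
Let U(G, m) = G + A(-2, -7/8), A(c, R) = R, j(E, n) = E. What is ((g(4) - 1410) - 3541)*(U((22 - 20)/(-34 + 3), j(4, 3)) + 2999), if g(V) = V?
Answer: -3678188493/248 ≈ -1.4831e+7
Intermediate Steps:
U(G, m) = -7/8 + G (U(G, m) = G - 7/8 = -7/8 + G)
((g(4) - 1410) - 3541)*(U((22 - 20)/(-34 + 3), j(4, 3)) + 2999) = ((4 - 1410) - 3541)*((-7/8 + (22 - 20)/(-34 + 3)) + 2999) = (-1406 - 3541)*((-7/8 + 2/(-31)) + 2999) = -4947*((-7/8 + 2*(-1/31)) + 2999) = -4947*((-7/8 - 2/31) + 2999) = -4947*(-233/248 + 2999) = -4947*743519/248 = -3678188493/248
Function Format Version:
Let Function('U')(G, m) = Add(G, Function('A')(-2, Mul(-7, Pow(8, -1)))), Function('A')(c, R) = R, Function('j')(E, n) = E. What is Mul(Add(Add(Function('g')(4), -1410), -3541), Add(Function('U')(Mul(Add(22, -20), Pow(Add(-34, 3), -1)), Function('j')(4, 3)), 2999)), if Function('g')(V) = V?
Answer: Rational(-3678188493, 248) ≈ -1.4831e+7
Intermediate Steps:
Function('U')(G, m) = Add(Rational(-7, 8), G) (Function('U')(G, m) = Add(G, Mul(-7, Pow(8, -1))) = Add(G, Mul(-7, Rational(1, 8))) = Add(G, Rational(-7, 8)) = Add(Rational(-7, 8), G))
Mul(Add(Add(Function('g')(4), -1410), -3541), Add(Function('U')(Mul(Add(22, -20), Pow(Add(-34, 3), -1)), Function('j')(4, 3)), 2999)) = Mul(Add(Add(4, -1410), -3541), Add(Add(Rational(-7, 8), Mul(Add(22, -20), Pow(Add(-34, 3), -1))), 2999)) = Mul(Add(-1406, -3541), Add(Add(Rational(-7, 8), Mul(2, Pow(-31, -1))), 2999)) = Mul(-4947, Add(Add(Rational(-7, 8), Mul(2, Rational(-1, 31))), 2999)) = Mul(-4947, Add(Add(Rational(-7, 8), Rational(-2, 31)), 2999)) = Mul(-4947, Add(Rational(-233, 248), 2999)) = Mul(-4947, Rational(743519, 248)) = Rational(-3678188493, 248)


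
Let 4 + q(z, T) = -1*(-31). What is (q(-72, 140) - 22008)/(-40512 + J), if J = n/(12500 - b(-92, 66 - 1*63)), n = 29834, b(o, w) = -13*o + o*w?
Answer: 127269990/234549563 ≈ 0.54261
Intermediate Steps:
q(z, T) = 27 (q(z, T) = -4 - 1*(-31) = -4 + 31 = 27)
J = 14917/5790 (J = 29834/(12500 - (-92)*(-13 + (66 - 1*63))) = 29834/(12500 - (-92)*(-13 + (66 - 63))) = 29834/(12500 - (-92)*(-13 + 3)) = 29834/(12500 - (-92)*(-10)) = 29834/(12500 - 1*920) = 29834/(12500 - 920) = 29834/11580 = 29834*(1/11580) = 14917/5790 ≈ 2.5763)
(q(-72, 140) - 22008)/(-40512 + J) = (27 - 22008)/(-40512 + 14917/5790) = -21981/(-234549563/5790) = -21981*(-5790/234549563) = 127269990/234549563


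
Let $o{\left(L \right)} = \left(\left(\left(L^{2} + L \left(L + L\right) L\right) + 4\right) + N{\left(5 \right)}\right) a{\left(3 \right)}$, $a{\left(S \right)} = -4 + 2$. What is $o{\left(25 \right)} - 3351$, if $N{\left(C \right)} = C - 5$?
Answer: $-67109$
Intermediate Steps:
$N{\left(C \right)} = -5 + C$
$a{\left(S \right)} = -2$
$o{\left(L \right)} = -8 - 4 L^{3} - 2 L^{2}$ ($o{\left(L \right)} = \left(\left(\left(L^{2} + L \left(L + L\right) L\right) + 4\right) + \left(-5 + 5\right)\right) \left(-2\right) = \left(\left(\left(L^{2} + L 2 L L\right) + 4\right) + 0\right) \left(-2\right) = \left(\left(\left(L^{2} + 2 L^{2} L\right) + 4\right) + 0\right) \left(-2\right) = \left(\left(\left(L^{2} + 2 L^{3}\right) + 4\right) + 0\right) \left(-2\right) = \left(\left(4 + L^{2} + 2 L^{3}\right) + 0\right) \left(-2\right) = \left(4 + L^{2} + 2 L^{3}\right) \left(-2\right) = -8 - 4 L^{3} - 2 L^{2}$)
$o{\left(25 \right)} - 3351 = \left(-8 - 4 \cdot 25^{3} - 2 \cdot 25^{2}\right) - 3351 = \left(-8 - 62500 - 1250\right) - 3351 = -63758 - 3351 = -67109$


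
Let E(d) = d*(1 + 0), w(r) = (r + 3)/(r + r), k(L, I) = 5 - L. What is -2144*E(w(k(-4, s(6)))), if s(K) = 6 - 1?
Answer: -4288/3 ≈ -1429.3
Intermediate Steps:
s(K) = 5
w(r) = (3 + r)/(2*r) (w(r) = (3 + r)/((2*r)) = (3 + r)*(1/(2*r)) = (3 + r)/(2*r))
E(d) = d (E(d) = d*1 = d)
-2144*E(w(k(-4, s(6)))) = -1072*(3 + (5 - 1*(-4)))/(5 - 1*(-4)) = -1072*(3 + (5 + 4))/(5 + 4) = -1072*(3 + 9)/9 = -1072*12/9 = -2144*⅔ = -4288/3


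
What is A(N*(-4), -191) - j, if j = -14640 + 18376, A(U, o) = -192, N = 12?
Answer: -3928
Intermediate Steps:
j = 3736
A(N*(-4), -191) - j = -192 - 1*3736 = -192 - 3736 = -3928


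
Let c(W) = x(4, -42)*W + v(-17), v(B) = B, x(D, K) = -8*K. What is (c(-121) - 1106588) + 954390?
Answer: -192871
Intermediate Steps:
c(W) = -17 + 336*W (c(W) = (-8*(-42))*W - 17 = 336*W - 17 = -17 + 336*W)
(c(-121) - 1106588) + 954390 = ((-17 + 336*(-121)) - 1106588) + 954390 = ((-17 - 40656) - 1106588) + 954390 = (-40673 - 1106588) + 954390 = -1147261 + 954390 = -192871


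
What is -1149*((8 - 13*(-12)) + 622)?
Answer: -903114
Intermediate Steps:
-1149*((8 - 13*(-12)) + 622) = -1149*((8 + 156) + 622) = -1149*(164 + 622) = -1149*786 = -903114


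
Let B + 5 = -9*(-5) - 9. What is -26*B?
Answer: -806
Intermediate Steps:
B = 31 (B = -5 + (-9*(-5) - 9) = -5 + (45 - 9) = -5 + 36 = 31)
-26*B = -26*31 = -806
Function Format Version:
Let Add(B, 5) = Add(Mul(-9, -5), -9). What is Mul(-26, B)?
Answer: -806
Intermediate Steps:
B = 31 (B = Add(-5, Add(Mul(-9, -5), -9)) = Add(-5, Add(45, -9)) = Add(-5, 36) = 31)
Mul(-26, B) = Mul(-26, 31) = -806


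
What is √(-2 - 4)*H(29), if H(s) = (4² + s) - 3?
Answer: 42*I*√6 ≈ 102.88*I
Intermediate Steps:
H(s) = 13 + s (H(s) = (16 + s) - 3 = 13 + s)
√(-2 - 4)*H(29) = √(-2 - 4)*(13 + 29) = √(-6)*42 = (I*√6)*42 = 42*I*√6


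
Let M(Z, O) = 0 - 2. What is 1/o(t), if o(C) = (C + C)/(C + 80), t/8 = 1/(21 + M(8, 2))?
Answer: 191/2 ≈ 95.500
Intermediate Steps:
M(Z, O) = -2
t = 8/19 (t = 8/(21 - 2) = 8/19 ≈ 0.42105)
o(C) = 2*C/(80 + C) (o(C) = (2*C)/(80 + C) = 2*C/(80 + C))
1/o(t) = 1/(2*(8/19)/(80 + 8/19)) = 1/(2*(8/19)/(1528/19)) = 1/(2*(8/19)*(19/1528)) = 1/(2/191) = 191/2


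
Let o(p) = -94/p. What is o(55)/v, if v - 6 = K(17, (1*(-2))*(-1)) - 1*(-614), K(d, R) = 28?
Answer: -47/17820 ≈ -0.0026375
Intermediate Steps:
v = 648 (v = 6 + (28 - 1*(-614)) = 6 + (28 + 614) = 6 + 642 = 648)
o(55)/v = -94/55/648 = -94*1/55*(1/648) = -94/55*1/648 = -47/17820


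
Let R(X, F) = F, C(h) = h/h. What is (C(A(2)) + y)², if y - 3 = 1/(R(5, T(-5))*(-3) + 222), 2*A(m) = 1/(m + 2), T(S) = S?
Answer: 900601/56169 ≈ 16.034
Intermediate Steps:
A(m) = 1/(2*(2 + m)) (A(m) = 1/(2*(m + 2)) = 1/(2*(2 + m)))
C(h) = 1
y = 712/237 (y = 3 + 1/(-5*(-3) + 222) = 3 + 1/(15 + 222) = 3 + 1/237 = 712/237 ≈ 3.0042)
(C(A(2)) + y)² = (1 + 712/237)² = (949/237)² = 900601/56169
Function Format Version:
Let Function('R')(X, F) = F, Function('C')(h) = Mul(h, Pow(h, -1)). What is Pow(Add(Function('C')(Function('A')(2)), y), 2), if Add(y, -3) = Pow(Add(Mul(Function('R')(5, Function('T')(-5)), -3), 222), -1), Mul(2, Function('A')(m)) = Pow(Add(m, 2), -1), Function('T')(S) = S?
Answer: Rational(900601, 56169) ≈ 16.034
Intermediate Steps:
Function('A')(m) = Mul(Rational(1, 2), Pow(Add(2, m), -1)) (Function('A')(m) = Mul(Rational(1, 2), Pow(Add(m, 2), -1)) = Mul(Rational(1, 2), Pow(Add(2, m), -1)))
Function('C')(h) = 1
y = Rational(712, 237) (y = Add(3, Pow(Add(Mul(-5, -3), 222), -1)) = Add(3, Pow(Add(15, 222), -1)) = Add(3, Pow(237, -1)) = Add(3, Rational(1, 237)) = Rational(712, 237) ≈ 3.0042)
Pow(Add(Function('C')(Function('A')(2)), y), 2) = Pow(Add(1, Rational(712, 237)), 2) = Pow(Rational(949, 237), 2) = Rational(900601, 56169)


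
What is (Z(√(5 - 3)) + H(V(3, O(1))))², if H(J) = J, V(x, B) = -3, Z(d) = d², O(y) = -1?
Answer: 1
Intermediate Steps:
(Z(√(5 - 3)) + H(V(3, O(1))))² = ((√(5 - 3))² - 3)² = ((√2)² - 3)² = (2 - 3)² = (-1)² = 1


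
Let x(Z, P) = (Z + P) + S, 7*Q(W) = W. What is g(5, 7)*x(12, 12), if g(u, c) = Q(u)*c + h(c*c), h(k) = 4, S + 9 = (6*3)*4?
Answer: 783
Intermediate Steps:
Q(W) = W/7
S = 63 (S = -9 + (6*3)*4 = -9 + 18*4 = -9 + 72 = 63)
x(Z, P) = 63 + P + Z (x(Z, P) = (Z + P) + 63 = (P + Z) + 63 = 63 + P + Z)
g(u, c) = 4 + c*u/7 (g(u, c) = (u/7)*c + 4 = c*u/7 + 4 = 4 + c*u/7)
g(5, 7)*x(12, 12) = (4 + (1/7)*7*5)*(63 + 12 + 12) = (4 + 5)*87 = 9*87 = 783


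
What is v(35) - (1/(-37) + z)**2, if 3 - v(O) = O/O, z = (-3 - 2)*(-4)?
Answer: -543383/1369 ≈ -396.92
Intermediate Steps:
z = 20 (z = -5*(-4) = 20)
v(O) = 2 (v(O) = 3 - O/O = 3 - 1*1 = 3 - 1 = 2)
v(35) - (1/(-37) + z)**2 = 2 - (1/(-37) + 20)**2 = 2 - (-1/37 + 20)**2 = 2 - (739/37)**2 = 2 - 1*546121/1369 = 2 - 546121/1369 = -543383/1369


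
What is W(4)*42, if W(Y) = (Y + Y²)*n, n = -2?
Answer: -1680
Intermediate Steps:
W(Y) = -2*Y - 2*Y² (W(Y) = (Y + Y²)*(-2) = -2*Y - 2*Y²)
W(4)*42 = -2*4*(1 + 4)*42 = -2*4*5*42 = -40*42 = -1680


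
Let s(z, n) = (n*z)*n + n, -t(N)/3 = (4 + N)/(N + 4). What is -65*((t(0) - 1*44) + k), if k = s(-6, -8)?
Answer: 28535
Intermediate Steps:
t(N) = -3 (t(N) = -3*(4 + N)/(N + 4) = -3*(4 + N)/(4 + N) = -3*1 = -3)
s(z, n) = n + z*n² (s(z, n) = z*n² + n = n + z*n²)
k = -392 (k = -8*(1 - 8*(-6)) = -8*(1 + 48) = -8*49 = -392)
-65*((t(0) - 1*44) + k) = -65*((-3 - 1*44) - 392) = -65*((-3 - 44) - 392) = -65*(-47 - 392) = -65*(-439) = 28535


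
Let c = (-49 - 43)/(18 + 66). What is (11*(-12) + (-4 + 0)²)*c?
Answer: 2668/21 ≈ 127.05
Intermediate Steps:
c = -23/21 (c = -92/84 = -92*1/84 = -23/21 ≈ -1.0952)
(11*(-12) + (-4 + 0)²)*c = (11*(-12) + (-4 + 0)²)*(-23/21) = (-132 + (-4)²)*(-23/21) = (-132 + 16)*(-23/21) = -116*(-23/21) = 2668/21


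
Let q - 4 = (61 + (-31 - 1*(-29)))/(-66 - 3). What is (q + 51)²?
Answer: 13957696/4761 ≈ 2931.7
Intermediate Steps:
q = 217/69 (q = 4 + (61 + (-31 - 1*(-29)))/(-66 - 3) = 4 + (61 + (-31 + 29))/(-69) = 4 + (61 - 2)*(-1/69) = 4 + 59*(-1/69) = 4 - 59/69 = 217/69 ≈ 3.1449)
(q + 51)² = (217/69 + 51)² = (3736/69)² = 13957696/4761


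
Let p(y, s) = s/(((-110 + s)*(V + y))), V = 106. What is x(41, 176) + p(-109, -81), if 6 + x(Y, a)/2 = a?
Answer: 64913/191 ≈ 339.86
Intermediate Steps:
x(Y, a) = -12 + 2*a
p(y, s) = s/((-110 + s)*(106 + y)) (p(y, s) = s/(((-110 + s)*(106 + y))) = s*(1/((-110 + s)*(106 + y))) = s/((-110 + s)*(106 + y)))
x(41, 176) + p(-109, -81) = (-12 + 2*176) - 81/(-11660 - 110*(-109) + 106*(-81) - 81*(-109)) = (-12 + 352) - 81/(-11660 + 11990 - 8586 + 8829) = 340 - 81/573 = 340 - 81*1/573 = 340 - 27/191 = 64913/191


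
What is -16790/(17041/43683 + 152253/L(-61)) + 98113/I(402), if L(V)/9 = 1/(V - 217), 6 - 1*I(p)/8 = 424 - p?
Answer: -20156034745491161/26296051125376 ≈ -766.50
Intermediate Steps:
I(p) = -3344 + 8*p (I(p) = 48 - 8*(424 - p) = 48 + (-3392 + 8*p) = -3344 + 8*p)
L(V) = 9/(-217 + V) (L(V) = 9/(V - 217) = 9/(-217 + V))
-16790/(17041/43683 + 152253/L(-61)) + 98113/I(402) = -16790/(17041/43683 + 152253/((9/(-217 - 61)))) + 98113/(-3344 + 8*402) = -16790/(17041*(1/43683) + 152253/((9/(-278)))) + 98113/(-3344 + 3216) = -16790/(17041/43683 + 152253/((9*(-1/278)))) + 98113/(-128) = -16790/(17041/43683 + 152253/(-9/278)) + 98113*(-1/128) = -16790/(17041/43683 + 152253*(-278/9)) - 98113/128 = -16790/(17041/43683 - 4702926) - 98113/128 = -16790/(-205437899417/43683) - 98113/128 = -16790*(-43683/205437899417) - 98113/128 = 733437570/205437899417 - 98113/128 = -20156034745491161/26296051125376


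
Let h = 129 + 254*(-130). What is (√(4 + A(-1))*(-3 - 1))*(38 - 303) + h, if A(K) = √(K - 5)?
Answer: -32891 + 1060*√(4 + I*√6) ≈ -30681.0 + 622.8*I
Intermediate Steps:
A(K) = √(-5 + K)
h = -32891 (h = 129 - 33020 = -32891)
(√(4 + A(-1))*(-3 - 1))*(38 - 303) + h = (√(4 + √(-5 - 1))*(-3 - 1))*(38 - 303) - 32891 = (√(4 + √(-6))*(-4))*(-265) - 32891 = (√(4 + I*√6)*(-4))*(-265) - 32891 = -4*√(4 + I*√6)*(-265) - 32891 = 1060*√(4 + I*√6) - 32891 = -32891 + 1060*√(4 + I*√6)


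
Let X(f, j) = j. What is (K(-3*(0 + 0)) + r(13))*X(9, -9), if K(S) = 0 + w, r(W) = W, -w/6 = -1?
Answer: -171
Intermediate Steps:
w = 6 (w = -6*(-1) = 6)
K(S) = 6 (K(S) = 0 + 6 = 6)
(K(-3*(0 + 0)) + r(13))*X(9, -9) = (6 + 13)*(-9) = 19*(-9) = -171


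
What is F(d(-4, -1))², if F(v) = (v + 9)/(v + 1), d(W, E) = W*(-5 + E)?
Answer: 1089/625 ≈ 1.7424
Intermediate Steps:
F(v) = (9 + v)/(1 + v)
F(d(-4, -1))² = ((9 - 4*(-5 - 1))/(1 - 4*(-5 - 1)))² = ((9 - 4*(-6))/(1 - 4*(-6)))² = ((9 + 24)/(1 + 24))² = (33/25)² = 1089/625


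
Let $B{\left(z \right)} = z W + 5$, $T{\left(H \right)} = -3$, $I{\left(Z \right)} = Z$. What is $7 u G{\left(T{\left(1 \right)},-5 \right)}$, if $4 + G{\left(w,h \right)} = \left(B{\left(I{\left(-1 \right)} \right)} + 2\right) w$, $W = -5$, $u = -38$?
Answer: $10640$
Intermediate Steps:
$B{\left(z \right)} = 5 - 5 z$ ($B{\left(z \right)} = z \left(-5\right) + 5 = - 5 z + 5 = 5 - 5 z$)
$G{\left(w,h \right)} = -4 + 12 w$ ($G{\left(w,h \right)} = -4 + \left(\left(5 - -5\right) + 2\right) w = -4 + \left(\left(5 + 5\right) + 2\right) w = -4 + \left(10 + 2\right) w = -4 + 12 w$)
$7 u G{\left(T{\left(1 \right)},-5 \right)} = 7 \left(-38\right) \left(-4 + 12 \left(-3\right)\right) = - 266 \left(-4 - 36\right) = \left(-266\right) \left(-40\right) = 10640$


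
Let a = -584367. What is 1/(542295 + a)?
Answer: -1/42072 ≈ -2.3769e-5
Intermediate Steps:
1/(542295 + a) = 1/(542295 - 584367) = 1/(-42072) = -1/42072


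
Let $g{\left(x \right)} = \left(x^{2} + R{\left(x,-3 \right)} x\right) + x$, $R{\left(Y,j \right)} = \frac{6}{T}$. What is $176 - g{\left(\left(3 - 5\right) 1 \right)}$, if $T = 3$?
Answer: $178$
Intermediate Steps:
$R{\left(Y,j \right)} = 2$ ($R{\left(Y,j \right)} = \frac{6}{3} = 6 \cdot \frac{1}{3} = 2$)
$g{\left(x \right)} = x^{2} + 3 x$ ($g{\left(x \right)} = \left(x^{2} + 2 x\right) + x = x^{2} + 3 x$)
$176 - g{\left(\left(3 - 5\right) 1 \right)} = 176 - \left(3 - 5\right) 1 \left(3 + \left(3 - 5\right) 1\right) = 176 - \left(-2\right) 1 \left(3 - 2\right) = 176 - - 2 \left(3 - 2\right) = 176 - \left(-2\right) 1 = 176 - -2 = 176 + 2 = 178$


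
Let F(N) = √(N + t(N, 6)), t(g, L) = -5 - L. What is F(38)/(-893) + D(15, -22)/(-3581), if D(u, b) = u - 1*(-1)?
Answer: -16/3581 - 3*√3/893 ≈ -0.010287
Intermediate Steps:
F(N) = √(-11 + N) (F(N) = √(N + (-5 - 1*6)) = √(N + (-5 - 6)) = √(N - 11) = √(-11 + N))
D(u, b) = 1 + u (D(u, b) = u + 1 = 1 + u)
F(38)/(-893) + D(15, -22)/(-3581) = √(-11 + 38)/(-893) + (1 + 15)/(-3581) = √27*(-1/893) + 16*(-1/3581) = (3*√3)*(-1/893) - 16/3581 = -3*√3/893 - 16/3581 = -16/3581 - 3*√3/893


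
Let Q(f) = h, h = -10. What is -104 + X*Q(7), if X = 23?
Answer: -334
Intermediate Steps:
Q(f) = -10
-104 + X*Q(7) = -104 + 23*(-10) = -104 - 230 = -334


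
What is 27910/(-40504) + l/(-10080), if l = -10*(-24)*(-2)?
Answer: -272803/425292 ≈ -0.64145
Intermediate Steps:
l = -480 (l = 240*(-2) = -480)
27910/(-40504) + l/(-10080) = 27910/(-40504) - 480/(-10080) = 27910*(-1/40504) - 480*(-1/10080) = -13955/20252 + 1/21 = -272803/425292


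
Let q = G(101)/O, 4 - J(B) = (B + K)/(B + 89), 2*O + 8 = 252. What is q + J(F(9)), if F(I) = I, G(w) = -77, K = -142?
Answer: 2018/427 ≈ 4.7260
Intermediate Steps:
O = 122 (O = -4 + (½)*252 = -4 + 126 = 122)
J(B) = 4 - (-142 + B)/(89 + B) (J(B) = 4 - (B - 142)/(B + 89) = 4 - (-142 + B)/(89 + B))
q = -77/122 ≈ -0.63115
q + J(F(9)) = -77/122 + 3*(166 + 9)/(89 + 9) = -77/122 + 3*175/98 = -77/122 + 3*(1/98)*175 = -77/122 + 75/14 = 2018/427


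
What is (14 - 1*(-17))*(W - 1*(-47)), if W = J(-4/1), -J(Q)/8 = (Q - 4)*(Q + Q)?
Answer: -14415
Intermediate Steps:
J(Q) = -16*Q*(-4 + Q) (J(Q) = -8*(Q - 4)*(Q + Q) = -8*(-4 + Q)*2*Q = -16*Q*(-4 + Q))
W = -512 (W = 16*(-4/1)*(4 - (-4)/1) = 16*(-4*1)*(4 - (-4)) = 16*(-4)*(4 - 1*(-4)) = 16*(-4)*(4 + 4) = 16*(-4)*8 = -512)
(14 - 1*(-17))*(W - 1*(-47)) = (14 - 1*(-17))*(-512 - 1*(-47)) = (14 + 17)*(-512 + 47) = 31*(-465) = -14415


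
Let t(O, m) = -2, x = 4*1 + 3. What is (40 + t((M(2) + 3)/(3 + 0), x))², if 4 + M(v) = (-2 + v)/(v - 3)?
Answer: 1444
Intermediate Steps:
M(v) = -4 + (-2 + v)/(-3 + v) (M(v) = -4 + (-2 + v)/(v - 3) = -4 + (-2 + v)/(-3 + v))
x = 7 (x = 4 + 3 = 7)
(40 + t((M(2) + 3)/(3 + 0), x))² = (40 - 2)² = 38² = 1444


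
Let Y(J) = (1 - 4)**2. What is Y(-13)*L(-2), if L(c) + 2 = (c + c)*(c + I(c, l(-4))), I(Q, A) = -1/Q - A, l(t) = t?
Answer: -108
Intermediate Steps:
Y(J) = 9 (Y(J) = (-3)**2 = 9)
I(Q, A) = -A - 1/Q
L(c) = -2 + 2*c*(4 + c - 1/c) (L(c) = -2 + (c + c)*(c + (-1*(-4) - 1/c)) = -2 + (2*c)*(c + (4 - 1/c)) = -2 + (2*c)*(4 + c - 1/c) = -2 + 2*c*(4 + c - 1/c))
Y(-13)*L(-2) = 9*(-4 + 2*(-2)**2 + 8*(-2)) = 9*(-4 + 2*4 - 16) = 9*(-4 + 8 - 16) = 9*(-12) = -108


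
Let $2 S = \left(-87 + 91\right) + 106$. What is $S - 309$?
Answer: $-254$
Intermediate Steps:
$S = 55$ ($S = \frac{\left(-87 + 91\right) + 106}{2} = \frac{4 + 106}{2} = \frac{1}{2} \cdot 110 = 55$)
$S - 309 = 55 - 309 = -254$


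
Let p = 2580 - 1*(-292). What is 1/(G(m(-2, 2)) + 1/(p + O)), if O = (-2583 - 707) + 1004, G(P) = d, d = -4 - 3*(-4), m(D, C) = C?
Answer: 586/4689 ≈ 0.12497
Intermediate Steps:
d = 8 (d = -4 + 12 = 8)
G(P) = 8
p = 2872 (p = 2580 + 292 = 2872)
O = -2286 (O = -3290 + 1004 = -2286)
1/(G(m(-2, 2)) + 1/(p + O)) = 1/(8 + 1/(2872 - 2286)) = 1/(8 + 1/586) = 1/(4689/586) = 586/4689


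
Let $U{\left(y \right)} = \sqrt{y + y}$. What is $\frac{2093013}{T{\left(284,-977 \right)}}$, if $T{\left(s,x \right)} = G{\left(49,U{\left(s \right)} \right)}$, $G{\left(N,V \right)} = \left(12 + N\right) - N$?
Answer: $\frac{697671}{4} \approx 1.7442 \cdot 10^{5}$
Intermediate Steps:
$U{\left(y \right)} = \sqrt{2} \sqrt{y}$ ($U{\left(y \right)} = \sqrt{2 y} = \sqrt{2} \sqrt{y}$)
$G{\left(N,V \right)} = 12$
$T{\left(s,x \right)} = 12$
$\frac{2093013}{T{\left(284,-977 \right)}} = \frac{2093013}{12} = 2093013 \cdot \frac{1}{12} = \frac{697671}{4}$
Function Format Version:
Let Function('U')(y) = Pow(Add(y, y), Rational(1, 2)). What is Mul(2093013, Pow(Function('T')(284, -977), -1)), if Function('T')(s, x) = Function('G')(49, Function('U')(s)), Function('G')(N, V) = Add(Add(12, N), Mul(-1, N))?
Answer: Rational(697671, 4) ≈ 1.7442e+5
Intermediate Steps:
Function('U')(y) = Mul(Pow(2, Rational(1, 2)), Pow(y, Rational(1, 2))) (Function('U')(y) = Pow(Mul(2, y), Rational(1, 2)) = Mul(Pow(2, Rational(1, 2)), Pow(y, Rational(1, 2))))
Function('G')(N, V) = 12
Function('T')(s, x) = 12
Mul(2093013, Pow(Function('T')(284, -977), -1)) = Mul(2093013, Pow(12, -1)) = Mul(2093013, Rational(1, 12)) = Rational(697671, 4)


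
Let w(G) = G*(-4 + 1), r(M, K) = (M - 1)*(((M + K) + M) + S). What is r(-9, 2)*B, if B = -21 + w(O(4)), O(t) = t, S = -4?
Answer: -6600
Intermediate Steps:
r(M, K) = (-1 + M)*(-4 + K + 2*M) (r(M, K) = (M - 1)*(((M + K) + M) - 4) = (-1 + M)*(((K + M) + M) - 4) = (-1 + M)*((K + 2*M) - 4) = (-1 + M)*(-4 + K + 2*M))
w(G) = -3*G (w(G) = G*(-3) = -3*G)
B = -33 (B = -21 - 3*4 = -21 - 12 = -33)
r(-9, 2)*B = (4 - 1*2 - 6*(-9) + 2*(-9)**2 + 2*(-9))*(-33) = (4 - 2 + 54 + 2*81 - 18)*(-33) = (4 - 2 + 54 + 162 - 18)*(-33) = 200*(-33) = -6600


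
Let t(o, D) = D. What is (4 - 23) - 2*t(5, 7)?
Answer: -33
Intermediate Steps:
(4 - 23) - 2*t(5, 7) = (4 - 23) - 2*7 = -19 - 14 = -33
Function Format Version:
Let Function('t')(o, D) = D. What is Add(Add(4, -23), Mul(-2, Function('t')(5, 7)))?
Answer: -33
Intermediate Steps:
Add(Add(4, -23), Mul(-2, Function('t')(5, 7))) = Add(Add(4, -23), Mul(-2, 7)) = Add(-19, -14) = -33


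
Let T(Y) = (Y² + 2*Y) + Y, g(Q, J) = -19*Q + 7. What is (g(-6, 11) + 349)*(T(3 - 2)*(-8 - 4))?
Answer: -22560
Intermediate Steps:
g(Q, J) = 7 - 19*Q
T(Y) = Y² + 3*Y
(g(-6, 11) + 349)*(T(3 - 2)*(-8 - 4)) = ((7 - 19*(-6)) + 349)*(((3 - 2)*(3 + (3 - 2)))*(-8 - 4)) = ((7 + 114) + 349)*((1*(3 + 1))*(-12)) = (121 + 349)*((1*4)*(-12)) = 470*(4*(-12)) = 470*(-48) = -22560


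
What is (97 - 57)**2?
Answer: 1600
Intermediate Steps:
(97 - 57)**2 = 40**2 = 1600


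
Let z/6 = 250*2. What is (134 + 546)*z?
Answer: 2040000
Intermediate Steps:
z = 3000 (z = 6*(250*2) = 6*500 = 3000)
(134 + 546)*z = (134 + 546)*3000 = 680*3000 = 2040000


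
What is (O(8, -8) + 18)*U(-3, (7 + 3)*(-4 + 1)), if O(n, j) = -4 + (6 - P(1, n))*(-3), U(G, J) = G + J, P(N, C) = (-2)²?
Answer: -264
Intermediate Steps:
P(N, C) = 4
O(n, j) = -10 (O(n, j) = -4 + (6 - 1*4)*(-3) = -4 + (6 - 4)*(-3) = -4 + 2*(-3) = -4 - 6 = -10)
(O(8, -8) + 18)*U(-3, (7 + 3)*(-4 + 1)) = (-10 + 18)*(-3 + (7 + 3)*(-4 + 1)) = 8*(-3 + 10*(-3)) = 8*(-3 - 30) = 8*(-33) = -264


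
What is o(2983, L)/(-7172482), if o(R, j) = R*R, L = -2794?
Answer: -8898289/7172482 ≈ -1.2406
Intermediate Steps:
o(R, j) = R**2
o(2983, L)/(-7172482) = 2983**2/(-7172482) = 8898289*(-1/7172482) = -8898289/7172482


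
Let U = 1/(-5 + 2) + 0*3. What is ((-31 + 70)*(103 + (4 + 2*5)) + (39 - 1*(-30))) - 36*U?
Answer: 4644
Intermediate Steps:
U = -⅓ (U = 1/(-3) + 0 = -⅓ + 0 = -⅓ ≈ -0.33333)
((-31 + 70)*(103 + (4 + 2*5)) + (39 - 1*(-30))) - 36*U = ((-31 + 70)*(103 + (4 + 2*5)) + (39 - 1*(-30))) - 36*(-1)/3 = (39*(103 + (4 + 10)) + (39 + 30)) - 1*(-12) = (39*(103 + 14) + 69) + 12 = (39*117 + 69) + 12 = (4563 + 69) + 12 = 4632 + 12 = 4644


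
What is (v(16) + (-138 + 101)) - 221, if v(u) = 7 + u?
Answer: -235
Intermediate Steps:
(v(16) + (-138 + 101)) - 221 = ((7 + 16) + (-138 + 101)) - 221 = (23 - 37) - 221 = -14 - 221 = -235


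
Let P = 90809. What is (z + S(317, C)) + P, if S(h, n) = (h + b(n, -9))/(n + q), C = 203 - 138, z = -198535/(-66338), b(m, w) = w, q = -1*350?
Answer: 1716901071341/18906330 ≈ 90811.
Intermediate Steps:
q = -350
z = 198535/66338 (z = -198535*(-1/66338) = 198535/66338 ≈ 2.9928)
C = 65
S(h, n) = (-9 + h)/(-350 + n) (S(h, n) = (h - 9)/(n - 350) = (-9 + h)/(-350 + n))
(z + S(317, C)) + P = (198535/66338 + (-9 + 317)/(-350 + 65)) + 90809 = (198535/66338 + 308/(-285)) + 90809 = (198535/66338 - 1/285*308) + 90809 = (198535/66338 - 308/285) + 90809 = 36150371/18906330 + 90809 = 1716901071341/18906330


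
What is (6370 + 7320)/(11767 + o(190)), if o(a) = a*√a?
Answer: 161090230/131603289 - 2601100*√190/131603289 ≈ 0.95162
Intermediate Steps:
o(a) = a^(3/2)
(6370 + 7320)/(11767 + o(190)) = (6370 + 7320)/(11767 + 190^(3/2)) = 13690/(11767 + 190*√190)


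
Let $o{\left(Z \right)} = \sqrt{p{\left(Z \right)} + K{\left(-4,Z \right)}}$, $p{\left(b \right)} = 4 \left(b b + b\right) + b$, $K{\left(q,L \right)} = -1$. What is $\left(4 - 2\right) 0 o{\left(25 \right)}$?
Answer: $0$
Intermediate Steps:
$p{\left(b \right)} = 4 b^{2} + 5 b$ ($p{\left(b \right)} = 4 \left(b^{2} + b\right) + b = 4 \left(b + b^{2}\right) + b = \left(4 b + 4 b^{2}\right) + b = 4 b^{2} + 5 b$)
$o{\left(Z \right)} = \sqrt{-1 + Z \left(5 + 4 Z\right)}$ ($o{\left(Z \right)} = \sqrt{Z \left(5 + 4 Z\right) - 1} = \sqrt{-1 + Z \left(5 + 4 Z\right)}$)
$\left(4 - 2\right) 0 o{\left(25 \right)} = \left(4 - 2\right) 0 \sqrt{-1 + 25 \left(5 + 4 \cdot 25\right)} = 2 \cdot 0 \sqrt{-1 + 25 \left(5 + 100\right)} = 0 \sqrt{-1 + 25 \cdot 105} = 0 \sqrt{-1 + 2625} = 0 \sqrt{2624} = 0 \cdot 8 \sqrt{41} = 0$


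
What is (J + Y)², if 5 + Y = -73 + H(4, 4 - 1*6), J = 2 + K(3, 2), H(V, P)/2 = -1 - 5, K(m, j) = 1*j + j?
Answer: 7056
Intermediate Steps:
K(m, j) = 2*j (K(m, j) = j + j = 2*j)
H(V, P) = -12 (H(V, P) = 2*(-1 - 5) = 2*(-6) = -12)
J = 6 (J = 2 + 2*2 = 2 + 4 = 6)
Y = -90 (Y = -5 + (-73 - 12) = -5 - 85 = -90)
(J + Y)² = (6 - 90)² = (-84)² = 7056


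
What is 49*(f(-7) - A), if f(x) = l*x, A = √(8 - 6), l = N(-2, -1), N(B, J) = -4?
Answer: 1372 - 49*√2 ≈ 1302.7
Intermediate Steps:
l = -4
A = √2 ≈ 1.4142
f(x) = -4*x
49*(f(-7) - A) = 49*(-4*(-7) - √2) = 49*(28 - √2) = 1372 - 49*√2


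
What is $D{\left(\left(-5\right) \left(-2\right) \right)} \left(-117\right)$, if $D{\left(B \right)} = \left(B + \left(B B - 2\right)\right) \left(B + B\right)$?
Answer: $-252720$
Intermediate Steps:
$D{\left(B \right)} = 2 B \left(-2 + B + B^{2}\right)$ ($D{\left(B \right)} = \left(B + \left(B^{2} - 2\right)\right) 2 B = \left(B + \left(-2 + B^{2}\right)\right) 2 B = \left(-2 + B + B^{2}\right) 2 B = 2 B \left(-2 + B + B^{2}\right)$)
$D{\left(\left(-5\right) \left(-2\right) \right)} \left(-117\right) = 2 \left(\left(-5\right) \left(-2\right)\right) \left(-2 - -10 + \left(\left(-5\right) \left(-2\right)\right)^{2}\right) \left(-117\right) = 2 \cdot 10 \left(-2 + 10 + 10^{2}\right) \left(-117\right) = 2 \cdot 10 \left(-2 + 10 + 100\right) \left(-117\right) = 2 \cdot 10 \cdot 108 \left(-117\right) = 2160 \left(-117\right) = -252720$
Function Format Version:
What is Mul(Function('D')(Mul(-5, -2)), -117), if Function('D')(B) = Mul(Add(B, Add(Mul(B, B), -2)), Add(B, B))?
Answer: -252720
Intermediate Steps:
Function('D')(B) = Mul(2, B, Add(-2, B, Pow(B, 2))) (Function('D')(B) = Mul(Add(B, Add(Pow(B, 2), -2)), Mul(2, B)) = Mul(Add(B, Add(-2, Pow(B, 2))), Mul(2, B)) = Mul(Add(-2, B, Pow(B, 2)), Mul(2, B)) = Mul(2, B, Add(-2, B, Pow(B, 2))))
Mul(Function('D')(Mul(-5, -2)), -117) = Mul(Mul(2, Mul(-5, -2), Add(-2, Mul(-5, -2), Pow(Mul(-5, -2), 2))), -117) = Mul(Mul(2, 10, Add(-2, 10, Pow(10, 2))), -117) = Mul(Mul(2, 10, Add(-2, 10, 100)), -117) = Mul(Mul(2, 10, 108), -117) = Mul(2160, -117) = -252720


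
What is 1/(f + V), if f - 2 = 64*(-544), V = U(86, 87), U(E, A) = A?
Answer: -1/34727 ≈ -2.8796e-5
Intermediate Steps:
V = 87
f = -34814 (f = 2 + 64*(-544) = 2 - 34816 = -34814)
1/(f + V) = 1/(-34814 + 87) = 1/(-34727) = -1/34727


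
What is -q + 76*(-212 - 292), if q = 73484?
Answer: -111788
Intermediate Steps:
-q + 76*(-212 - 292) = -1*73484 + 76*(-212 - 292) = -73484 + 76*(-504) = -73484 - 38304 = -111788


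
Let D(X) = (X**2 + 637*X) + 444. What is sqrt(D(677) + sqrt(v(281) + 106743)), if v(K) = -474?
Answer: sqrt(890022 + sqrt(106269)) ≈ 943.58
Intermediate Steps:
D(X) = 444 + X**2 + 637*X
sqrt(D(677) + sqrt(v(281) + 106743)) = sqrt((444 + 677**2 + 637*677) + sqrt(-474 + 106743)) = sqrt((444 + 458329 + 431249) + sqrt(106269)) = sqrt(890022 + sqrt(106269))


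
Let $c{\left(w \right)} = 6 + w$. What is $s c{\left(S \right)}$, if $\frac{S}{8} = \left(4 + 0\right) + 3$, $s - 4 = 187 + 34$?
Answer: $13950$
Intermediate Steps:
$s = 225$ ($s = 4 + \left(187 + 34\right) = 4 + 221 = 225$)
$S = 56$ ($S = 8 \left(\left(4 + 0\right) + 3\right) = 8 \left(4 + 3\right) = 8 \cdot 7 = 56$)
$s c{\left(S \right)} = 225 \left(6 + 56\right) = 225 \cdot 62 = 13950$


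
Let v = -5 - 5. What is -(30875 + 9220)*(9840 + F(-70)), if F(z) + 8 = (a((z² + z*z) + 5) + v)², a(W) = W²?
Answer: -370578756329176535415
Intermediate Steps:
v = -10
F(z) = -8 + (-10 + (5 + 2*z²)²)² (F(z) = -8 + (((z² + z*z) + 5)² - 10)² = -8 + (((z² + z²) + 5)² - 10)² = -8 + ((2*z² + 5)² - 10)² = -8 + ((5 + 2*z²)² - 10)² = -8 + (-10 + (5 + 2*z²)²)²)
-(30875 + 9220)*(9840 + F(-70)) = -(30875 + 9220)*(9840 + (-8 + (-10 + (5 + 2*(-70)²)²)²)) = -40095*(9840 + (-8 + (-10 + (5 + 2*4900)²)²)) = -40095*(9840 + (-8 + (-10 + (5 + 9800)²)²)) = -40095*(9840 + (-8 + (-10 + 9805²)²)) = -40095*(9840 + (-8 + (-10 + 96138025)²)) = -40095*(9840 + (-8 + 96138015²)) = -40095*(9840 + (-8 + 9242517928140225)) = -40095*(9840 + 9242517928140217) = -40095*9242517928150057 = -1*370578756329176535415 = -370578756329176535415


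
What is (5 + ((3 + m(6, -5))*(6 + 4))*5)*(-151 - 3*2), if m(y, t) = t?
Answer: 14915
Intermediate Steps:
(5 + ((3 + m(6, -5))*(6 + 4))*5)*(-151 - 3*2) = (5 + ((3 - 5)*(6 + 4))*5)*(-151 - 3*2) = (5 - 2*10*5)*(-151 - 6) = (5 - 20*5)*(-157) = (5 - 100)*(-157) = -95*(-157) = 14915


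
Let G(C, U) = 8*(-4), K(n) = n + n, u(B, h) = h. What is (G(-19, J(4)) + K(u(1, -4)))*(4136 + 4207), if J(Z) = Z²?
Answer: -333720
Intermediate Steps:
K(n) = 2*n
G(C, U) = -32
(G(-19, J(4)) + K(u(1, -4)))*(4136 + 4207) = (-32 + 2*(-4))*(4136 + 4207) = (-32 - 8)*8343 = -40*8343 = -333720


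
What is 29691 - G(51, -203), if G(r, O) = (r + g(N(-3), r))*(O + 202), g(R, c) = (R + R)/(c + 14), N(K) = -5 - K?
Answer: 1933226/65 ≈ 29742.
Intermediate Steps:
g(R, c) = 2*R/(14 + c) (g(R, c) = (2*R)/(14 + c) = 2*R/(14 + c))
G(r, O) = (202 + O)*(r - 4/(14 + r)) (G(r, O) = (r + 2*(-5 - 1*(-3))/(14 + r))*(O + 202) = (r + 2*(-5 + 3)/(14 + r))*(202 + O) = (r + 2*(-2)/(14 + r))*(202 + O) = (r - 4/(14 + r))*(202 + O) = (202 + O)*(r - 4/(14 + r)))
29691 - G(51, -203) = 29691 - (-808 - 4*(-203) + 51*(14 + 51)*(202 - 203))/(14 + 51) = 29691 - (-808 + 812 + 51*65*(-1))/65 = 29691 - (-808 + 812 - 3315)/65 = 29691 - (-3311)/65 = 29691 - 1*(-3311/65) = 29691 + 3311/65 = 1933226/65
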